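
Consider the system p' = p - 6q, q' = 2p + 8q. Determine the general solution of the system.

p(t) = 3C_1e^(5t) + 2C_2e^(4t), q(t) = -2C_1e^(5t) - C_2e^(4t)

Coefficient matrix A = [[1, -6], [2, 8]].
Characteristic polynomial det(A - λI) = λ^2 - 9λ + 20 = 0.
Eigenvalues λ = 5, 4.
For λ=5: (A-λI) row 1 is [-4, -6], so an eigenvector is (3, -2).
For λ=4: (A-λI) row 1 is [-3, -6], so an eigenvector is (2, -1).
General solution: C_1e^(5t)(3,-2) + C_2e^(4t)(2,-1).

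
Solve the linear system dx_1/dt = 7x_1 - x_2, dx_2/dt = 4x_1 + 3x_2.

x_1(t) = -K_1e^(5t) - K_2te^(5t) - 2K_2e^(5t), x_2(t) = -2K_1e^(5t) - 2K_2te^(5t) - 3K_2e^(5t)

Coefficient matrix A = [[7, -1], [4, 3]].
Characteristic polynomial det(A - λI) = λ^2 - 10λ + 25 = 0.
Single eigenvalue λ = 5 with algebraic multiplicity 2.
Eigenvector v = (-1,-2); generalized eigenvector w with (A-λI)w=v is (-2,-3).
General solution: e^(5t)[K_1·v + K_2·(t·v + w)].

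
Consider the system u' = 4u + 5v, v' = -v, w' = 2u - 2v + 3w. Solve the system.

u(t) = -C_2e^(-t) + C_3e^(4t), v(t) = C_2e^(-t), w(t) = C_1e^(3t) + C_2e^(-t) + 2C_3e^(4t)

Coefficient matrix A = [[4, 5, 0], [0, -1, 0], [2, -2, 3]].
det(A - λI) = 0 gives eigenvalues λ = 3, -1, 4.
For λ=3: eigenvector (0,0,1).
For λ=-1: eigenvector (-1,1,1).
For λ=4: eigenvector (1,0,2).
General solution: C_1e^(3t)(0,0,1) + C_2e^(-t)(-1,1,1) + C_3e^(4t)(1,0,2).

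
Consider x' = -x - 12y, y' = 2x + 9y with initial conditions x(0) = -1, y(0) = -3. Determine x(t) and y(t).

Coefficient matrix A = [[-1, -12], [2, 9]].
Characteristic polynomial det(A - λI) = λ^2 - 8λ + 15 = 0.
Eigenvalues λ = 3, 5.
For λ=3: (A-λI) row 1 is [-4, -12], so an eigenvector is (-3, 1).
For λ=5: (A-λI) row 1 is [-6, -12], so an eigenvector is (2, -1).
General solution: C_1e^(3t)(-3,1) + C_2e^(5t)(2,-1).
Applying x(0)=-1, y(0)=-3 gives C_1=7, C_2=10.

x(t) = 20e^(5t) - 21e^(3t), y(t) = -10e^(5t) + 7e^(3t)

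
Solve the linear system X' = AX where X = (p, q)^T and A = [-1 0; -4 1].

Coefficient matrix A = [[-1, 0], [-4, 1]].
Characteristic polynomial det(A - λI) = λ^2 - 1 = 0.
Eigenvalues λ = 1, -1.
For λ=1: (A-λI) row 1 is [-2, 0], so an eigenvector is (0, 1).
For λ=-1: (A-λI) row 2 is [-4, 2], so an eigenvector is (-1, -2).
General solution: C_1e^(t)(0,1) + C_2e^(-t)(-1,-2).

p(t) = -C_2e^(-t), q(t) = C_1e^(t) - 2C_2e^(-t)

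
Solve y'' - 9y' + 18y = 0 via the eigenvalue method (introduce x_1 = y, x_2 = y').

y(t) = K_1e^(3t) + K_2e^(6t)

Let x_1 = y, x_2 = y'. Then x_1' = x_2 and x_2' = -18x_1 + 9x_2.
A = [[0,1],[-18,9]]; det(A-λI) = λ^2 - 9λ + 18.
Eigenvalues λ = 3, 6 with eigenvectors (1,3), (1,6).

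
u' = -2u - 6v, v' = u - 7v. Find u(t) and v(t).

u(t) = -2K_1e^(-5t) + 3K_2e^(-4t), v(t) = -K_1e^(-5t) + K_2e^(-4t)

Coefficient matrix A = [[-2, -6], [1, -7]].
Characteristic polynomial det(A - λI) = λ^2 + 9λ + 20 = 0.
Eigenvalues λ = -5, -4.
For λ=-5: (A-λI) row 1 is [3, -6], so an eigenvector is (-2, -1).
For λ=-4: (A-λI) row 1 is [2, -6], so an eigenvector is (3, 1).
General solution: K_1e^(-5t)(-2,-1) + K_2e^(-4t)(3,1).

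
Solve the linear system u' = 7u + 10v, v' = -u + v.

u(t) = c_1e^(4t)sin(t) - 3c_1e^(4t)cos(t) - 3c_2e^(4t)sin(t) - c_2e^(4t)cos(t), v(t) = c_1e^(4t)cos(t) + c_2e^(4t)sin(t)

Coefficient matrix A = [[7, 10], [-1, 1]].
Characteristic polynomial det(A - λI) = λ^2 - 8λ + 17 = 0.
Eigenvalues λ = 4 ± i (complex conjugate pair).
For λ=4+i: an eigenvector is (-3,1) - i(1,0) = (-3 - i, 1).
A real fundamental pair from Re and Im of e^((4+i)t)v: X_1 = e^(4t)(cos(t)·(-3,1) + sin(t)·(1,0)), X_2 = e^(4t)(sin(t)·(-3,1) - cos(t)·(1,0)).
General solution: c_1X_1 + c_2X_2.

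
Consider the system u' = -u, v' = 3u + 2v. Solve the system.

Coefficient matrix A = [[-1, 0], [3, 2]].
Characteristic polynomial det(A - λI) = λ^2 - λ - 2 = 0.
Eigenvalues λ = 2, -1.
For λ=2: (A-λI) row 1 is [-3, 0], so an eigenvector is (0, 1).
For λ=-1: (A-λI) row 2 is [3, 3], so an eigenvector is (-1, 1).
General solution: c_1e^(2t)(0,1) + c_2e^(-t)(-1,1).

u(t) = -c_2e^(-t), v(t) = c_1e^(2t) + c_2e^(-t)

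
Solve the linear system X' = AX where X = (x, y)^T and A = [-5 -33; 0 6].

x(t) = -K_1e^(-5t) + 3K_2e^(6t), y(t) = -K_2e^(6t)

Coefficient matrix A = [[-5, -33], [0, 6]].
Characteristic polynomial det(A - λI) = λ^2 - λ - 30 = 0.
Eigenvalues λ = -5, 6.
For λ=-5: (A-λI) row 1 is [0, -33], so an eigenvector is (-1, 0).
For λ=6: (A-λI) row 1 is [-11, -33], so an eigenvector is (3, -1).
General solution: K_1e^(-5t)(-1,0) + K_2e^(6t)(3,-1).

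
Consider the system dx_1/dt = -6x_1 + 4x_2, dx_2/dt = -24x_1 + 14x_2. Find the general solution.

Coefficient matrix A = [[-6, 4], [-24, 14]].
Characteristic polynomial det(A - λI) = λ^2 - 8λ + 12 = 0.
Eigenvalues λ = 2, 6.
For λ=2: (A-λI) row 1 is [-8, 4], so an eigenvector is (1, 2).
For λ=6: (A-λI) row 1 is [-12, 4], so an eigenvector is (1, 3).
General solution: c_1e^(2t)(1,2) + c_2e^(6t)(1,3).

x_1(t) = c_1e^(2t) + c_2e^(6t), x_2(t) = 2c_1e^(2t) + 3c_2e^(6t)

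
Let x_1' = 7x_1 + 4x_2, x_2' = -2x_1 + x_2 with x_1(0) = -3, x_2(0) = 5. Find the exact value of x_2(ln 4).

A = [[7,4],[-2,1]]; eigenvalues λ = 3, 5.
Eigenvectors: (1,-1) for λ=3, (2,-1) for λ=5.
From the initial condition, c_1 = -7, c_2 = 2.
x_2(ln 4) = (-7)(4^3)(-1) + (2)(4^5)(-1) = -1600.

-1600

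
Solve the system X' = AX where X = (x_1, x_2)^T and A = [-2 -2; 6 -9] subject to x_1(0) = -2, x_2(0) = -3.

Coefficient matrix A = [[-2, -2], [6, -9]].
Characteristic polynomial det(A - λI) = λ^2 + 11λ + 30 = 0.
Eigenvalues λ = -5, -6.
For λ=-5: (A-λI) row 1 is [3, -2], so an eigenvector is (-2, -3).
For λ=-6: (A-λI) row 1 is [4, -2], so an eigenvector is (-1, -2).
General solution: c_1e^(-5t)(-2,-3) + c_2e^(-6t)(-1,-2).
Applying x_1(0)=-2, x_2(0)=-3 gives c_1=1, c_2=0.

x_1(t) = -2e^(-5t), x_2(t) = -3e^(-5t)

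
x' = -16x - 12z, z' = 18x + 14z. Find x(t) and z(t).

Coefficient matrix A = [[-16, -12], [18, 14]].
Characteristic polynomial det(A - λI) = λ^2 + 2λ - 8 = 0.
Eigenvalues λ = 2, -4.
For λ=2: (A-λI) row 1 is [-18, -12], so an eigenvector is (-2, 3).
For λ=-4: (A-λI) row 1 is [-12, -12], so an eigenvector is (-1, 1).
General solution: K_1e^(2t)(-2,3) + K_2e^(-4t)(-1,1).

x(t) = -2K_1e^(2t) - K_2e^(-4t), z(t) = 3K_1e^(2t) + K_2e^(-4t)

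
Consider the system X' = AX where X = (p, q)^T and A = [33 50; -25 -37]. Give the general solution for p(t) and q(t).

Coefficient matrix A = [[33, 50], [-25, -37]].
Characteristic polynomial det(A - λI) = λ^2 + 4λ + 29 = 0.
Eigenvalues λ = -2 ± 5i (complex conjugate pair).
For λ=-2+5i: an eigenvector is (3,-2) - i(1,-1) = (3 - i, -2 + i).
A real fundamental pair from Re and Im of e^((-2+5i)t)v: X_1 = e^(-2t)(cos(5t)·(3,-2) + sin(5t)·(1,-1)), X_2 = e^(-2t)(sin(5t)·(3,-2) - cos(5t)·(1,-1)).
General solution: c_1X_1 + c_2X_2.

p(t) = c_1e^(-2t)sin(5t) + 3c_1e^(-2t)cos(5t) + 3c_2e^(-2t)sin(5t) - c_2e^(-2t)cos(5t), q(t) = -c_1e^(-2t)sin(5t) - 2c_1e^(-2t)cos(5t) - 2c_2e^(-2t)sin(5t) + c_2e^(-2t)cos(5t)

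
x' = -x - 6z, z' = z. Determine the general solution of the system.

x(t) = 3c_1e^(t) + c_2e^(-t), z(t) = -c_1e^(t)

Coefficient matrix A = [[-1, -6], [0, 1]].
Characteristic polynomial det(A - λI) = λ^2 - 1 = 0.
Eigenvalues λ = 1, -1.
For λ=1: (A-λI) row 1 is [-2, -6], so an eigenvector is (3, -1).
For λ=-1: (A-λI) row 1 is [0, -6], so an eigenvector is (1, 0).
General solution: c_1e^(t)(3,-1) + c_2e^(-t)(1,0).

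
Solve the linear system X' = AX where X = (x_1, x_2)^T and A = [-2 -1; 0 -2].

Coefficient matrix A = [[-2, -1], [0, -2]].
Characteristic polynomial det(A - λI) = λ^2 + 4λ + 4 = 0.
Single eigenvalue λ = -2 with algebraic multiplicity 2.
Eigenvector v = (1,0); generalized eigenvector w with (A-λI)w=v is (1,-1).
General solution: e^(-2t)[C_1·v + C_2·(t·v + w)].

x_1(t) = C_1e^(-2t) + C_2te^(-2t) + C_2e^(-2t), x_2(t) = -C_2e^(-2t)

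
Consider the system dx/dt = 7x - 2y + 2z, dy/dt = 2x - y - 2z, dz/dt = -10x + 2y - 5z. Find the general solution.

x(t) = K_1e^(3t) + K_2e^(t), y(t) = K_1e^(3t) + 2K_2e^(t) + K_3e^(-3t), z(t) = -K_1e^(3t) - K_2e^(t) + K_3e^(-3t)

Coefficient matrix A = [[7, -2, 2], [2, -1, -2], [-10, 2, -5]].
det(A - λI) = 0 gives eigenvalues λ = 3, 1, -3.
For λ=3: eigenvector (1,1,-1).
For λ=1: eigenvector (1,2,-1).
For λ=-3: eigenvector (0,1,1).
General solution: K_1e^(3t)(1,1,-1) + K_2e^(t)(1,2,-1) + K_3e^(-3t)(0,1,1).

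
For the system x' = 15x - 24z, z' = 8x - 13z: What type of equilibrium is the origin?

A = [[15,-24],[8,-13]]; det(A-λI) = λ^2 - 2λ - 3.
λ = -1, 3: opposite signs.

saddle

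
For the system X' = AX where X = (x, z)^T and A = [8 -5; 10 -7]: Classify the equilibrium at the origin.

A = [[8,-5],[10,-7]]; det(A-λI) = λ^2 - λ - 6.
λ = -2, 3: opposite signs.

saddle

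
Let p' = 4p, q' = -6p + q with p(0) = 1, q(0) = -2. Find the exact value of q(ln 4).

-512

A = [[4,0],[-6,1]]; eigenvalues λ = 4, 1.
Eigenvectors: (-1,2) for λ=4, (0,1) for λ=1.
From the initial condition, c_1 = -1, c_2 = 0.
q(ln 4) = (-1)(4^4)(2) + (0)(4^1)(1) = -512.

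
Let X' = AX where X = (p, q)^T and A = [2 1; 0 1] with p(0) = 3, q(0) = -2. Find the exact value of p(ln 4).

24

A = [[2,1],[0,1]]; eigenvalues λ = 2, 1.
Eigenvectors: (1,0) for λ=2, (-1,1) for λ=1.
From the initial condition, c_1 = 1, c_2 = -2.
p(ln 4) = (1)(4^2)(1) + (-2)(4^1)(-1) = 24.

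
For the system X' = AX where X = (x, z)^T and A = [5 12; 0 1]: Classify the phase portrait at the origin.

A = [[5,12],[0,1]]; det(A-λI) = λ^2 - 6λ + 5.
λ = 5, 1: both positive.

unstable node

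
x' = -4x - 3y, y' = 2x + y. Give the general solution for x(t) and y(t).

Coefficient matrix A = [[-4, -3], [2, 1]].
Characteristic polynomial det(A - λI) = λ^2 + 3λ + 2 = 0.
Eigenvalues λ = -2, -1.
For λ=-2: (A-λI) row 1 is [-2, -3], so an eigenvector is (-3, 2).
For λ=-1: (A-λI) row 1 is [-3, -3], so an eigenvector is (1, -1).
General solution: C_1e^(-2t)(-3,2) + C_2e^(-t)(1,-1).

x(t) = -3C_1e^(-2t) + C_2e^(-t), y(t) = 2C_1e^(-2t) - C_2e^(-t)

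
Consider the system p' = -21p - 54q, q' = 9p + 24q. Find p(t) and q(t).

p(t) = -2K_1e^(6t) - 3K_2e^(-3t), q(t) = K_1e^(6t) + K_2e^(-3t)

Coefficient matrix A = [[-21, -54], [9, 24]].
Characteristic polynomial det(A - λI) = λ^2 - 3λ - 18 = 0.
Eigenvalues λ = 6, -3.
For λ=6: (A-λI) row 1 is [-27, -54], so an eigenvector is (-2, 1).
For λ=-3: (A-λI) row 1 is [-18, -54], so an eigenvector is (-3, 1).
General solution: K_1e^(6t)(-2,1) + K_2e^(-3t)(-3,1).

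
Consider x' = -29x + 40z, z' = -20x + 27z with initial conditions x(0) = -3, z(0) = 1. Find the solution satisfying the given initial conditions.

Coefficient matrix A = [[-29, 40], [-20, 27]].
Characteristic polynomial det(A - λI) = λ^2 + 2λ + 17 = 0.
Eigenvalues λ = -1 ± 4i (complex conjugate pair).
For λ=-1+4i: an eigenvector is (-1,-1) - i(-3,-2) = (-1 + 3i, -1 + 2i).
A real fundamental pair from Re and Im of e^((-1+4i)t)v: X_1 = e^(-t)(cos(4t)·(-1,-1) + sin(4t)·(-3,-2)), X_2 = e^(-t)(sin(4t)·(-1,-1) - cos(4t)·(-3,-2)).
General solution: K_1X_1 + K_2X_2.
Applying x(0)=-3, z(0)=1 gives K_1=-9, K_2=-4.

x(t) = 31e^(-t)sin(4t) - 3e^(-t)cos(4t), z(t) = 22e^(-t)sin(4t) + e^(-t)cos(4t)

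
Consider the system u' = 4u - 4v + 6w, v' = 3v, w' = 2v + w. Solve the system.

u(t) = c_1e^(4t) - 2c_2e^(3t) + 2c_3e^(t), v(t) = c_2e^(3t), w(t) = c_2e^(3t) - c_3e^(t)

Coefficient matrix A = [[4, -4, 6], [0, 3, 0], [0, 2, 1]].
det(A - λI) = 0 gives eigenvalues λ = 4, 3, 1.
For λ=4: eigenvector (1,0,0).
For λ=3: eigenvector (-2,1,1).
For λ=1: eigenvector (2,0,-1).
General solution: c_1e^(4t)(1,0,0) + c_2e^(3t)(-2,1,1) + c_3e^(t)(2,0,-1).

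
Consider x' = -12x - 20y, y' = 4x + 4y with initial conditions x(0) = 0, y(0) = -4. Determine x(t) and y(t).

x(t) = 20e^(-4t)sin(4t), y(t) = -8e^(-4t)sin(4t) - 4e^(-4t)cos(4t)

Coefficient matrix A = [[-12, -20], [4, 4]].
Characteristic polynomial det(A - λI) = λ^2 + 8λ + 32 = 0.
Eigenvalues λ = -4 ± 4i (complex conjugate pair).
For λ=-4+4i: an eigenvector is (2,-1) - i(1,0) = (2 - i, -1).
A real fundamental pair from Re and Im of e^((-4+4i)t)v: X_1 = e^(-4t)(cos(4t)·(2,-1) + sin(4t)·(1,0)), X_2 = e^(-4t)(sin(4t)·(2,-1) - cos(4t)·(1,0)).
General solution: c_1X_1 + c_2X_2.
Applying x(0)=0, y(0)=-4 gives c_1=4, c_2=8.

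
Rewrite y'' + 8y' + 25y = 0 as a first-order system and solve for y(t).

y(t) = K_1e^(-4t)cos(3t) + K_2e^(-4t)sin(3t)

Let x_1 = y, x_2 = y'. Then x_1' = x_2 and x_2' = -25x_1 - 8x_2.
A = [[0,1],[-25,-8]]; det(A-λI) = λ^2 + 8λ + 25.
Eigenvalues λ = -4 ± 3i.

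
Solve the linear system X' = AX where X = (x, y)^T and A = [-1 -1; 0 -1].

Coefficient matrix A = [[-1, -1], [0, -1]].
Characteristic polynomial det(A - λI) = λ^2 + 2λ + 1 = 0.
Single eigenvalue λ = -1 with algebraic multiplicity 2.
Eigenvector v = (1,0); generalized eigenvector w with (A-λI)w=v is (-3,-1).
General solution: e^(-t)[C_1·v + C_2·(t·v + w)].

x(t) = C_1e^(-t) + C_2te^(-t) - 3C_2e^(-t), y(t) = -C_2e^(-t)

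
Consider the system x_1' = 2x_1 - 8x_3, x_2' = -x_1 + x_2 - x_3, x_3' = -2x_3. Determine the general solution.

x_1(t) = -2C_1e^(-2t) + C_3e^(2t), x_2(t) = -C_1e^(-2t) + C_2e^(t) - C_3e^(2t), x_3(t) = -C_1e^(-2t)

Coefficient matrix A = [[2, 0, -8], [-1, 1, -1], [0, 0, -2]].
det(A - λI) = 0 gives eigenvalues λ = -2, 1, 2.
For λ=-2: eigenvector (-2,-1,-1).
For λ=1: eigenvector (0,1,0).
For λ=2: eigenvector (1,-1,0).
General solution: C_1e^(-2t)(-2,-1,-1) + C_2e^(t)(0,1,0) + C_3e^(2t)(1,-1,0).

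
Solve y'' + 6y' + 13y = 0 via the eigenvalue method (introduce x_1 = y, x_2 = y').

Let x_1 = y, x_2 = y'. Then x_1' = x_2 and x_2' = -13x_1 - 6x_2.
A = [[0,1],[-13,-6]]; det(A-λI) = λ^2 + 6λ + 13.
Eigenvalues λ = -3 ± 2i.

y(t) = C_1e^(-3t)cos(2t) + C_2e^(-3t)sin(2t)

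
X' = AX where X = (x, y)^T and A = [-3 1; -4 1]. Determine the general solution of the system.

x(t) = C_1e^(-t) + C_2te^(-t) + C_2e^(-t), y(t) = 2C_1e^(-t) + 2C_2te^(-t) + 3C_2e^(-t)

Coefficient matrix A = [[-3, 1], [-4, 1]].
Characteristic polynomial det(A - λI) = λ^2 + 2λ + 1 = 0.
Single eigenvalue λ = -1 with algebraic multiplicity 2.
Eigenvector v = (1,2); generalized eigenvector w with (A-λI)w=v is (1,3).
General solution: e^(-t)[C_1·v + C_2·(t·v + w)].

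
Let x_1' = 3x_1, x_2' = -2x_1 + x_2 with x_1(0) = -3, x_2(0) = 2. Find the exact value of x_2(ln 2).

A = [[3,0],[-2,1]]; eigenvalues λ = 3, 1.
Eigenvectors: (1,-1) for λ=3, (0,1) for λ=1.
From the initial condition, c_1 = -3, c_2 = -1.
x_2(ln 2) = (-3)(2^3)(-1) + (-1)(2^1)(1) = 22.

22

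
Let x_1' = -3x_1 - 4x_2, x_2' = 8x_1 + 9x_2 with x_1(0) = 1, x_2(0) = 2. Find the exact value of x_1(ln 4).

A = [[-3,-4],[8,9]]; eigenvalues λ = 1, 5.
Eigenvectors: (-1,1) for λ=1, (-1,2) for λ=5.
From the initial condition, c_1 = -4, c_2 = 3.
x_1(ln 4) = (-4)(4^1)(-1) + (3)(4^5)(-1) = -3056.

-3056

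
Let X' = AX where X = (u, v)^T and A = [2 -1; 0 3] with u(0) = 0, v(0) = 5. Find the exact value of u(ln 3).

A = [[2,-1],[0,3]]; eigenvalues λ = 2, 3.
Eigenvectors: (1,0) for λ=2, (1,-1) for λ=3.
From the initial condition, c_1 = 5, c_2 = -5.
u(ln 3) = (5)(3^2)(1) + (-5)(3^3)(1) = -90.

-90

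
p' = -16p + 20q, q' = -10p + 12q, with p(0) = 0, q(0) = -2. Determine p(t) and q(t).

Coefficient matrix A = [[-16, 20], [-10, 12]].
Characteristic polynomial det(A - λI) = λ^2 + 4λ + 8 = 0.
Eigenvalues λ = -2 ± 2i (complex conjugate pair).
For λ=-2+2i: an eigenvector is (-1,-1) - i(-3,-2) = (-1 + 3i, -1 + 2i).
A real fundamental pair from Re and Im of e^((-2+2i)t)v: X_1 = e^(-2t)(cos(2t)·(-1,-1) + sin(2t)·(-3,-2)), X_2 = e^(-2t)(sin(2t)·(-1,-1) - cos(2t)·(-3,-2)).
General solution: c_1X_1 + c_2X_2.
Applying p(0)=0, q(0)=-2 gives c_1=6, c_2=2.

p(t) = -20e^(-2t)sin(2t), q(t) = -14e^(-2t)sin(2t) - 2e^(-2t)cos(2t)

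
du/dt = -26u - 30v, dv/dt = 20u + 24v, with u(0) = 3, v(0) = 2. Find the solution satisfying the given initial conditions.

Coefficient matrix A = [[-26, -30], [20, 24]].
Characteristic polynomial det(A - λI) = λ^2 + 2λ - 24 = 0.
Eigenvalues λ = 4, -6.
For λ=4: (A-λI) row 1 is [-30, -30], so an eigenvector is (-1, 1).
For λ=-6: (A-λI) row 1 is [-20, -30], so an eigenvector is (-3, 2).
General solution: K_1e^(4t)(-1,1) + K_2e^(-6t)(-3,2).
Applying u(0)=3, v(0)=2 gives K_1=12, K_2=-5.

u(t) = -12e^(4t) + 15e^(-6t), v(t) = 12e^(4t) - 10e^(-6t)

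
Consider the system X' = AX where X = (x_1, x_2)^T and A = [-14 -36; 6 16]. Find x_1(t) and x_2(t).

Coefficient matrix A = [[-14, -36], [6, 16]].
Characteristic polynomial det(A - λI) = λ^2 - 2λ - 8 = 0.
Eigenvalues λ = -2, 4.
For λ=-2: (A-λI) row 1 is [-12, -36], so an eigenvector is (-3, 1).
For λ=4: (A-λI) row 1 is [-18, -36], so an eigenvector is (2, -1).
General solution: K_1e^(-2t)(-3,1) + K_2e^(4t)(2,-1).

x_1(t) = -3K_1e^(-2t) + 2K_2e^(4t), x_2(t) = K_1e^(-2t) - K_2e^(4t)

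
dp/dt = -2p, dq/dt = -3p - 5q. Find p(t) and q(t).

p(t) = -c_2e^(-2t), q(t) = -c_1e^(-5t) + c_2e^(-2t)

Coefficient matrix A = [[-2, 0], [-3, -5]].
Characteristic polynomial det(A - λI) = λ^2 + 7λ + 10 = 0.
Eigenvalues λ = -5, -2.
For λ=-5: (A-λI) row 1 is [3, 0], so an eigenvector is (0, -1).
For λ=-2: (A-λI) row 2 is [-3, -3], so an eigenvector is (-1, 1).
General solution: c_1e^(-5t)(0,-1) + c_2e^(-2t)(-1,1).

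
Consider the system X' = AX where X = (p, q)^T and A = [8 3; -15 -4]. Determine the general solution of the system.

Coefficient matrix A = [[8, 3], [-15, -4]].
Characteristic polynomial det(A - λI) = λ^2 - 4λ + 13 = 0.
Eigenvalues λ = 2 ± 3i (complex conjugate pair).
For λ=2+3i: an eigenvector is (0,1) - i(1,-2) = (0 - i, 1 + 2i).
A real fundamental pair from Re and Im of e^((2+3i)t)v: X_1 = e^(2t)(cos(3t)·(0,1) + sin(3t)·(1,-2)), X_2 = e^(2t)(sin(3t)·(0,1) - cos(3t)·(1,-2)).
General solution: C_1X_1 + C_2X_2.

p(t) = C_1e^(2t)sin(3t) - C_2e^(2t)cos(3t), q(t) = -2C_1e^(2t)sin(3t) + C_1e^(2t)cos(3t) + C_2e^(2t)sin(3t) + 2C_2e^(2t)cos(3t)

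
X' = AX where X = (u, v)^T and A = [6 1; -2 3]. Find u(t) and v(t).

Coefficient matrix A = [[6, 1], [-2, 3]].
Characteristic polynomial det(A - λI) = λ^2 - 9λ + 20 = 0.
Eigenvalues λ = 5, 4.
For λ=5: (A-λI) row 1 is [1, 1], so an eigenvector is (1, -1).
For λ=4: (A-λI) row 1 is [2, 1], so an eigenvector is (-1, 2).
General solution: C_1e^(5t)(1,-1) + C_2e^(4t)(-1,2).

u(t) = C_1e^(5t) - C_2e^(4t), v(t) = -C_1e^(5t) + 2C_2e^(4t)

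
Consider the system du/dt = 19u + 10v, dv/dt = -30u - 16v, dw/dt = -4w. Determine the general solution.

Coefficient matrix A = [[19, 10, 0], [-30, -16, 0], [0, 0, -4]].
det(A - λI) = 0 gives eigenvalues λ = 4, -1, -4.
For λ=4: eigenvector (2,-3,0).
For λ=-1: eigenvector (-1,2,0).
For λ=-4: eigenvector (0,0,1).
General solution: c_1e^(4t)(2,-3,0) + c_2e^(-t)(-1,2,0) + c_3e^(-4t)(0,0,1).

u(t) = 2c_1e^(4t) - c_2e^(-t), v(t) = -3c_1e^(4t) + 2c_2e^(-t), w(t) = c_3e^(-4t)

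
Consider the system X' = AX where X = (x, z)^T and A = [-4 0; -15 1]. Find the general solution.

x(t) = K_2e^(-4t), z(t) = -K_1e^(t) + 3K_2e^(-4t)

Coefficient matrix A = [[-4, 0], [-15, 1]].
Characteristic polynomial det(A - λI) = λ^2 + 3λ - 4 = 0.
Eigenvalues λ = 1, -4.
For λ=1: (A-λI) row 1 is [-5, 0], so an eigenvector is (0, -1).
For λ=-4: (A-λI) row 2 is [-15, 5], so an eigenvector is (1, 3).
General solution: K_1e^(t)(0,-1) + K_2e^(-4t)(1,3).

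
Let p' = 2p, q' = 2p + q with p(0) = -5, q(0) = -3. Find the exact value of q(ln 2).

A = [[2,0],[2,1]]; eigenvalues λ = 1, 2.
Eigenvectors: (0,1) for λ=1, (-1,-2) for λ=2.
From the initial condition, c_1 = 7, c_2 = 5.
q(ln 2) = (7)(2^1)(1) + (5)(2^2)(-2) = -26.

-26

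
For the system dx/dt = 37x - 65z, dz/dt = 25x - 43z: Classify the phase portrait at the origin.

A = [[37,-65],[25,-43]]; det(A-λI) = λ^2 + 6λ + 34.
λ = -3 ± 5i: negative real part.

stable spiral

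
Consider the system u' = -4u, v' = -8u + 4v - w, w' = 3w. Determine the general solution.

u(t) = c_2e^(-4t), v(t) = c_1e^(3t) + c_2e^(-4t) - c_3e^(4t), w(t) = c_1e^(3t)

Coefficient matrix A = [[-4, 0, 0], [-8, 4, -1], [0, 0, 3]].
det(A - λI) = 0 gives eigenvalues λ = 3, -4, 4.
For λ=3: eigenvector (0,1,1).
For λ=-4: eigenvector (1,1,0).
For λ=4: eigenvector (0,-1,0).
General solution: c_1e^(3t)(0,1,1) + c_2e^(-4t)(1,1,0) + c_3e^(4t)(0,-1,0).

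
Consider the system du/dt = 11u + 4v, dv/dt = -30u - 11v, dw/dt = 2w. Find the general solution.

u(t) = -c_1e^(-t) - 2c_2e^(t), v(t) = 3c_1e^(-t) + 5c_2e^(t), w(t) = c_3e^(2t)

Coefficient matrix A = [[11, 4, 0], [-30, -11, 0], [0, 0, 2]].
det(A - λI) = 0 gives eigenvalues λ = -1, 1, 2.
For λ=-1: eigenvector (-1,3,0).
For λ=1: eigenvector (-2,5,0).
For λ=2: eigenvector (0,0,1).
General solution: c_1e^(-t)(-1,3,0) + c_2e^(t)(-2,5,0) + c_3e^(2t)(0,0,1).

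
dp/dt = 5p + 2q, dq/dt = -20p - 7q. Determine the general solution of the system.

Coefficient matrix A = [[5, 2], [-20, -7]].
Characteristic polynomial det(A - λI) = λ^2 + 2λ + 5 = 0.
Eigenvalues λ = -1 ± 2i (complex conjugate pair).
For λ=-1+2i: an eigenvector is (-1,3) - i(0,1) = (-1, 3 - i).
A real fundamental pair from Re and Im of e^((-1+2i)t)v: X_1 = e^(-t)(cos(2t)·(-1,3) + sin(2t)·(0,1)), X_2 = e^(-t)(sin(2t)·(-1,3) - cos(2t)·(0,1)).
General solution: c_1X_1 + c_2X_2.

p(t) = -c_1e^(-t)cos(2t) - c_2e^(-t)sin(2t), q(t) = c_1e^(-t)sin(2t) + 3c_1e^(-t)cos(2t) + 3c_2e^(-t)sin(2t) - c_2e^(-t)cos(2t)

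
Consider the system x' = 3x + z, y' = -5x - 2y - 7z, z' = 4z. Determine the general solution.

x(t) = c_1e^(3t) + c_3e^(4t), y(t) = -c_1e^(3t) + c_2e^(-2t) - 2c_3e^(4t), z(t) = c_3e^(4t)

Coefficient matrix A = [[3, 0, 1], [-5, -2, -7], [0, 0, 4]].
det(A - λI) = 0 gives eigenvalues λ = 3, -2, 4.
For λ=3: eigenvector (1,-1,0).
For λ=-2: eigenvector (0,1,0).
For λ=4: eigenvector (1,-2,1).
General solution: c_1e^(3t)(1,-1,0) + c_2e^(-2t)(0,1,0) + c_3e^(4t)(1,-2,1).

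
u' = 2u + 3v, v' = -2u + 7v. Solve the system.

u(t) = c_1e^(5t) - 3c_2e^(4t), v(t) = c_1e^(5t) - 2c_2e^(4t)

Coefficient matrix A = [[2, 3], [-2, 7]].
Characteristic polynomial det(A - λI) = λ^2 - 9λ + 20 = 0.
Eigenvalues λ = 5, 4.
For λ=5: (A-λI) row 1 is [-3, 3], so an eigenvector is (1, 1).
For λ=4: (A-λI) row 1 is [-2, 3], so an eigenvector is (-3, -2).
General solution: c_1e^(5t)(1,1) + c_2e^(4t)(-3,-2).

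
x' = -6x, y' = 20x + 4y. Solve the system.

Coefficient matrix A = [[-6, 0], [20, 4]].
Characteristic polynomial det(A - λI) = λ^2 + 2λ - 24 = 0.
Eigenvalues λ = -6, 4.
For λ=-6: (A-λI) row 2 is [20, 10], so an eigenvector is (-1, 2).
For λ=4: (A-λI) row 1 is [-10, 0], so an eigenvector is (0, 1).
General solution: K_1e^(-6t)(-1,2) + K_2e^(4t)(0,1).

x(t) = -K_1e^(-6t), y(t) = 2K_1e^(-6t) + K_2e^(4t)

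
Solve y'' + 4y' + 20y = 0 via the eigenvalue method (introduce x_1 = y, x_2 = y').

y(t) = C_1e^(-2t)cos(4t) + C_2e^(-2t)sin(4t)

Let x_1 = y, x_2 = y'. Then x_1' = x_2 and x_2' = -20x_1 - 4x_2.
A = [[0,1],[-20,-4]]; det(A-λI) = λ^2 + 4λ + 20.
Eigenvalues λ = -2 ± 4i.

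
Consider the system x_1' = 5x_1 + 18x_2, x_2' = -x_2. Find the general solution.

x_1(t) = 3K_1e^(-t) + K_2e^(5t), x_2(t) = -K_1e^(-t)

Coefficient matrix A = [[5, 18], [0, -1]].
Characteristic polynomial det(A - λI) = λ^2 - 4λ - 5 = 0.
Eigenvalues λ = -1, 5.
For λ=-1: (A-λI) row 1 is [6, 18], so an eigenvector is (3, -1).
For λ=5: (A-λI) row 1 is [0, 18], so an eigenvector is (1, 0).
General solution: K_1e^(-t)(3,-1) + K_2e^(5t)(1,0).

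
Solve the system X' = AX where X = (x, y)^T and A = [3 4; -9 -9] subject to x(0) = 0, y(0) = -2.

Coefficient matrix A = [[3, 4], [-9, -9]].
Characteristic polynomial det(A - λI) = λ^2 + 6λ + 9 = 0.
Single eigenvalue λ = -3 with algebraic multiplicity 2.
Eigenvector v = (2,-3); generalized eigenvector w with (A-λI)w=v is (1,-1).
General solution: e^(-3t)[K_1·v + K_2·(t·v + w)].
Applying x(0)=0, y(0)=-2 gives K_1=2, K_2=-4.

x(t) = -8te^(-3t), y(t) = 12te^(-3t) - 2e^(-3t)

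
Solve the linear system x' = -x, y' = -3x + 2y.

Coefficient matrix A = [[-1, 0], [-3, 2]].
Characteristic polynomial det(A - λI) = λ^2 - λ - 2 = 0.
Eigenvalues λ = -1, 2.
For λ=-1: (A-λI) row 2 is [-3, 3], so an eigenvector is (1, 1).
For λ=2: (A-λI) row 1 is [-3, 0], so an eigenvector is (0, -1).
General solution: K_1e^(-t)(1,1) + K_2e^(2t)(0,-1).

x(t) = K_1e^(-t), y(t) = K_1e^(-t) - K_2e^(2t)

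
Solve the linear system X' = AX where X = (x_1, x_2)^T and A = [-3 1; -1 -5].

Coefficient matrix A = [[-3, 1], [-1, -5]].
Characteristic polynomial det(A - λI) = λ^2 + 8λ + 16 = 0.
Single eigenvalue λ = -4 with algebraic multiplicity 2.
Eigenvector v = (1,-1); generalized eigenvector w with (A-λI)w=v is (1,0).
General solution: e^(-4t)[c_1·v + c_2·(t·v + w)].

x_1(t) = c_1e^(-4t) + c_2te^(-4t) + c_2e^(-4t), x_2(t) = -c_1e^(-4t) - c_2te^(-4t)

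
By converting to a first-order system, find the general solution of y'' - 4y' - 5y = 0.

Let x_1 = y, x_2 = y'. Then x_1' = x_2 and x_2' = 5x_1 + 4x_2.
A = [[0,1],[5,4]]; det(A-λI) = λ^2 - 4λ - 5.
Eigenvalues λ = -1, 5 with eigenvectors (1,-1), (1,5).

y(t) = c_1e^(-t) + c_2e^(5t)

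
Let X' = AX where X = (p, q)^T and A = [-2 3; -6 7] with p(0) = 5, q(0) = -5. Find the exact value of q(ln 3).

-1575

A = [[-2,3],[-6,7]]; eigenvalues λ = 4, 1.
Eigenvectors: (1,2) for λ=4, (-1,-1) for λ=1.
From the initial condition, c_1 = -10, c_2 = -15.
q(ln 3) = (-10)(3^4)(2) + (-15)(3^1)(-1) = -1575.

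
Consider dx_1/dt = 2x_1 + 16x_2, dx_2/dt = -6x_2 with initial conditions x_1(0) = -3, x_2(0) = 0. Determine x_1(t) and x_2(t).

x_1(t) = -3e^(2t), x_2(t) = 0

Coefficient matrix A = [[2, 16], [0, -6]].
Characteristic polynomial det(A - λI) = λ^2 + 4λ - 12 = 0.
Eigenvalues λ = 2, -6.
For λ=2: (A-λI) row 1 is [0, 16], so an eigenvector is (-1, 0).
For λ=-6: (A-λI) row 1 is [8, 16], so an eigenvector is (2, -1).
General solution: C_1e^(2t)(-1,0) + C_2e^(-6t)(2,-1).
Applying x_1(0)=-3, x_2(0)=0 gives C_1=3, C_2=0.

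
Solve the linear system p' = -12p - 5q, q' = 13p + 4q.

p(t) = C_1e^(-4t)sin(t) - 2C_1e^(-4t)cos(t) - 2C_2e^(-4t)sin(t) - C_2e^(-4t)cos(t), q(t) = -2C_1e^(-4t)sin(t) + 3C_1e^(-4t)cos(t) + 3C_2e^(-4t)sin(t) + 2C_2e^(-4t)cos(t)

Coefficient matrix A = [[-12, -5], [13, 4]].
Characteristic polynomial det(A - λI) = λ^2 + 8λ + 17 = 0.
Eigenvalues λ = -4 ± i (complex conjugate pair).
For λ=-4+i: an eigenvector is (-2,3) - i(1,-2) = (-2 - i, 3 + 2i).
A real fundamental pair from Re and Im of e^((-4+i)t)v: X_1 = e^(-4t)(cos(t)·(-2,3) + sin(t)·(1,-2)), X_2 = e^(-4t)(sin(t)·(-2,3) - cos(t)·(1,-2)).
General solution: C_1X_1 + C_2X_2.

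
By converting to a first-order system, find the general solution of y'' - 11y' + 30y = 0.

Let x_1 = y, x_2 = y'. Then x_1' = x_2 and x_2' = -30x_1 + 11x_2.
A = [[0,1],[-30,11]]; det(A-λI) = λ^2 - 11λ + 30.
Eigenvalues λ = 6, 5 with eigenvectors (1,6), (1,5).

y(t) = c_1e^(6t) + c_2e^(5t)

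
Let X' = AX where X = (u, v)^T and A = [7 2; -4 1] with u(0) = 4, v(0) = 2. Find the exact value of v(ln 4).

A = [[7,2],[-4,1]]; eigenvalues λ = 5, 3.
Eigenvectors: (1,-1) for λ=5, (-1,2) for λ=3.
From the initial condition, c_1 = 10, c_2 = 6.
v(ln 4) = (10)(4^5)(-1) + (6)(4^3)(2) = -9472.

-9472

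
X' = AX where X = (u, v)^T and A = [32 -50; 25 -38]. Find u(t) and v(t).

u(t) = 3K_1e^(-3t)sin(5t) - K_1e^(-3t)cos(5t) - K_2e^(-3t)sin(5t) - 3K_2e^(-3t)cos(5t), v(t) = 2K_1e^(-3t)sin(5t) - K_1e^(-3t)cos(5t) - K_2e^(-3t)sin(5t) - 2K_2e^(-3t)cos(5t)

Coefficient matrix A = [[32, -50], [25, -38]].
Characteristic polynomial det(A - λI) = λ^2 + 6λ + 34 = 0.
Eigenvalues λ = -3 ± 5i (complex conjugate pair).
For λ=-3+5i: an eigenvector is (-1,-1) - i(3,2) = (-1 - 3i, -1 - 2i).
A real fundamental pair from Re and Im of e^((-3+5i)t)v: X_1 = e^(-3t)(cos(5t)·(-1,-1) + sin(5t)·(3,2)), X_2 = e^(-3t)(sin(5t)·(-1,-1) - cos(5t)·(3,2)).
General solution: K_1X_1 + K_2X_2.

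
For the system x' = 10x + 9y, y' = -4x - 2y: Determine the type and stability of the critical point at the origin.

A = [[10,9],[-4,-2]]; det(A-λI) = λ^2 - 8λ + 16.
repeated λ = 4 with a single eigenvector.

unstable improper node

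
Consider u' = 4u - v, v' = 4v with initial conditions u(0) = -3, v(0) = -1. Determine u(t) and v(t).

u(t) = te^(4t) - 3e^(4t), v(t) = -e^(4t)

Coefficient matrix A = [[4, -1], [0, 4]].
Characteristic polynomial det(A - λI) = λ^2 - 8λ + 16 = 0.
Single eigenvalue λ = 4 with algebraic multiplicity 2.
Eigenvector v = (-1,0); generalized eigenvector w with (A-λI)w=v is (-2,1).
General solution: e^(4t)[K_1·v + K_2·(t·v + w)].
Applying u(0)=-3, v(0)=-1 gives K_1=5, K_2=-1.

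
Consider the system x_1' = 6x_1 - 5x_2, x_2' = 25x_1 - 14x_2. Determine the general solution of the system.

x_1(t) = -K_1e^(-4t)sin(5t) + K_2e^(-4t)cos(5t), x_2(t) = -2K_1e^(-4t)sin(5t) + K_1e^(-4t)cos(5t) + K_2e^(-4t)sin(5t) + 2K_2e^(-4t)cos(5t)

Coefficient matrix A = [[6, -5], [25, -14]].
Characteristic polynomial det(A - λI) = λ^2 + 8λ + 41 = 0.
Eigenvalues λ = -4 ± 5i (complex conjugate pair).
For λ=-4+5i: an eigenvector is (0,1) - i(-1,-2) = (0 + i, 1 + 2i).
A real fundamental pair from Re and Im of e^((-4+5i)t)v: X_1 = e^(-4t)(cos(5t)·(0,1) + sin(5t)·(-1,-2)), X_2 = e^(-4t)(sin(5t)·(0,1) - cos(5t)·(-1,-2)).
General solution: K_1X_1 + K_2X_2.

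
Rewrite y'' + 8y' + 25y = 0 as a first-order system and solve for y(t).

y(t) = C_1e^(-4t)cos(3t) + C_2e^(-4t)sin(3t)

Let x_1 = y, x_2 = y'. Then x_1' = x_2 and x_2' = -25x_1 - 8x_2.
A = [[0,1],[-25,-8]]; det(A-λI) = λ^2 + 8λ + 25.
Eigenvalues λ = -4 ± 3i.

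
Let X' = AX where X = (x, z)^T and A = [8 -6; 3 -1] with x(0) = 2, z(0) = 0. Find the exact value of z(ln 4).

A = [[8,-6],[3,-1]]; eigenvalues λ = 5, 2.
Eigenvectors: (2,1) for λ=5, (1,1) for λ=2.
From the initial condition, c_1 = 2, c_2 = -2.
z(ln 4) = (2)(4^5)(1) + (-2)(4^2)(1) = 2016.

2016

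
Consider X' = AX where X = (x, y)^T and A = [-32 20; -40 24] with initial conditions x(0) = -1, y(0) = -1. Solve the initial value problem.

x(t) = 2e^(-4t)sin(4t) - e^(-4t)cos(4t), y(t) = 3e^(-4t)sin(4t) - e^(-4t)cos(4t)

Coefficient matrix A = [[-32, 20], [-40, 24]].
Characteristic polynomial det(A - λI) = λ^2 + 8λ + 32 = 0.
Eigenvalues λ = -4 ± 4i (complex conjugate pair).
For λ=-4+4i: an eigenvector is (-2,-3) - i(-1,-1) = (-2 + i, -3 + i).
A real fundamental pair from Re and Im of e^((-4+4i)t)v: X_1 = e^(-4t)(cos(4t)·(-2,-3) + sin(4t)·(-1,-1)), X_2 = e^(-4t)(sin(4t)·(-2,-3) - cos(4t)·(-1,-1)).
General solution: c_1X_1 + c_2X_2.
Applying x(0)=-1, y(0)=-1 gives c_1=0, c_2=-1.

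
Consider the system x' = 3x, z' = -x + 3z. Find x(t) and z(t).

x(t) = -K_2e^(3t), z(t) = K_1e^(3t) + K_2te^(3t)

Coefficient matrix A = [[3, 0], [-1, 3]].
Characteristic polynomial det(A - λI) = λ^2 - 6λ + 9 = 0.
Single eigenvalue λ = 3 with algebraic multiplicity 2.
Eigenvector v = (0,1); generalized eigenvector w with (A-λI)w=v is (-1,0).
General solution: e^(3t)[K_1·v + K_2·(t·v + w)].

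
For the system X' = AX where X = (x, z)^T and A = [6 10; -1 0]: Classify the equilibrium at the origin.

A = [[6,10],[-1,0]]; det(A-λI) = λ^2 - 6λ + 10.
λ = 3 ± i: positive real part.

unstable spiral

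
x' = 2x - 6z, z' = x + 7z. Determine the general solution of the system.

Coefficient matrix A = [[2, -6], [1, 7]].
Characteristic polynomial det(A - λI) = λ^2 - 9λ + 20 = 0.
Eigenvalues λ = 4, 5.
For λ=4: (A-λI) row 1 is [-2, -6], so an eigenvector is (3, -1).
For λ=5: (A-λI) row 1 is [-3, -6], so an eigenvector is (-2, 1).
General solution: c_1e^(4t)(3,-1) + c_2e^(5t)(-2,1).

x(t) = 3c_1e^(4t) - 2c_2e^(5t), z(t) = -c_1e^(4t) + c_2e^(5t)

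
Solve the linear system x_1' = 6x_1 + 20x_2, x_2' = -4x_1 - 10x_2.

x_1(t) = c_1e^(-2t)sin(4t) - 2c_1e^(-2t)cos(4t) - 2c_2e^(-2t)sin(4t) - c_2e^(-2t)cos(4t), x_2(t) = c_1e^(-2t)cos(4t) + c_2e^(-2t)sin(4t)

Coefficient matrix A = [[6, 20], [-4, -10]].
Characteristic polynomial det(A - λI) = λ^2 + 4λ + 20 = 0.
Eigenvalues λ = -2 ± 4i (complex conjugate pair).
For λ=-2+4i: an eigenvector is (-2,1) - i(1,0) = (-2 - i, 1).
A real fundamental pair from Re and Im of e^((-2+4i)t)v: X_1 = e^(-2t)(cos(4t)·(-2,1) + sin(4t)·(1,0)), X_2 = e^(-2t)(sin(4t)·(-2,1) - cos(4t)·(1,0)).
General solution: c_1X_1 + c_2X_2.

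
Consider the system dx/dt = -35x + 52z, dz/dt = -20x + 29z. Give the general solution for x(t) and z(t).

x(t) = 2C_1e^(-3t)sin(4t) + 3C_1e^(-3t)cos(4t) + 3C_2e^(-3t)sin(4t) - 2C_2e^(-3t)cos(4t), z(t) = C_1e^(-3t)sin(4t) + 2C_1e^(-3t)cos(4t) + 2C_2e^(-3t)sin(4t) - C_2e^(-3t)cos(4t)

Coefficient matrix A = [[-35, 52], [-20, 29]].
Characteristic polynomial det(A - λI) = λ^2 + 6λ + 25 = 0.
Eigenvalues λ = -3 ± 4i (complex conjugate pair).
For λ=-3+4i: an eigenvector is (3,2) - i(2,1) = (3 - 2i, 2 - i).
A real fundamental pair from Re and Im of e^((-3+4i)t)v: X_1 = e^(-3t)(cos(4t)·(3,2) + sin(4t)·(2,1)), X_2 = e^(-3t)(sin(4t)·(3,2) - cos(4t)·(2,1)).
General solution: C_1X_1 + C_2X_2.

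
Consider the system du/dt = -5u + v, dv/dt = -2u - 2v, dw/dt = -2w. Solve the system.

Coefficient matrix A = [[-5, 1, 0], [-2, -2, 0], [0, 0, -2]].
det(A - λI) = 0 gives eigenvalues λ = -4, -3, -2.
For λ=-4: eigenvector (-1,-1,0).
For λ=-3: eigenvector (1,2,0).
For λ=-2: eigenvector (0,0,1).
General solution: K_1e^(-4t)(-1,-1,0) + K_2e^(-3t)(1,2,0) + K_3e^(-2t)(0,0,1).

u(t) = -K_1e^(-4t) + K_2e^(-3t), v(t) = -K_1e^(-4t) + 2K_2e^(-3t), w(t) = K_3e^(-2t)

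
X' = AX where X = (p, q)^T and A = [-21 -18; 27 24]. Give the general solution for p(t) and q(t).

p(t) = 2K_1e^(6t) + K_2e^(-3t), q(t) = -3K_1e^(6t) - K_2e^(-3t)

Coefficient matrix A = [[-21, -18], [27, 24]].
Characteristic polynomial det(A - λI) = λ^2 - 3λ - 18 = 0.
Eigenvalues λ = 6, -3.
For λ=6: (A-λI) row 1 is [-27, -18], so an eigenvector is (2, -3).
For λ=-3: (A-λI) row 1 is [-18, -18], so an eigenvector is (1, -1).
General solution: K_1e^(6t)(2,-3) + K_2e^(-3t)(1,-1).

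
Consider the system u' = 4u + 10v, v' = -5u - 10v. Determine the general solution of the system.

u(t) = -3C_1e^(-3t)sin(t) + C_1e^(-3t)cos(t) + C_2e^(-3t)sin(t) + 3C_2e^(-3t)cos(t), v(t) = 2C_1e^(-3t)sin(t) - C_1e^(-3t)cos(t) - C_2e^(-3t)sin(t) - 2C_2e^(-3t)cos(t)

Coefficient matrix A = [[4, 10], [-5, -10]].
Characteristic polynomial det(A - λI) = λ^2 + 6λ + 10 = 0.
Eigenvalues λ = -3 ± i (complex conjugate pair).
For λ=-3+i: an eigenvector is (1,-1) - i(-3,2) = (1 + 3i, -1 - 2i).
A real fundamental pair from Re and Im of e^((-3+i)t)v: X_1 = e^(-3t)(cos(t)·(1,-1) + sin(t)·(-3,2)), X_2 = e^(-3t)(sin(t)·(1,-1) - cos(t)·(-3,2)).
General solution: C_1X_1 + C_2X_2.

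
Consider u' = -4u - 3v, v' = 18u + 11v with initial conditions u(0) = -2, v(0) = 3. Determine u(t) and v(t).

Coefficient matrix A = [[-4, -3], [18, 11]].
Characteristic polynomial det(A - λI) = λ^2 - 7λ + 10 = 0.
Eigenvalues λ = 5, 2.
For λ=5: (A-λI) row 1 is [-9, -3], so an eigenvector is (-1, 3).
For λ=2: (A-λI) row 1 is [-6, -3], so an eigenvector is (1, -2).
General solution: C_1e^(5t)(-1,3) + C_2e^(2t)(1,-2).
Applying u(0)=-2, v(0)=3 gives C_1=-1, C_2=-3.

u(t) = e^(5t) - 3e^(2t), v(t) = -3e^(5t) + 6e^(2t)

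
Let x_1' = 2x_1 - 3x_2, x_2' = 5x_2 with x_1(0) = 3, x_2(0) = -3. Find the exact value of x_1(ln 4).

3072

A = [[2,-3],[0,5]]; eigenvalues λ = 2, 5.
Eigenvectors: (1,0) for λ=2, (-1,1) for λ=5.
From the initial condition, c_1 = 0, c_2 = -3.
x_1(ln 4) = (0)(4^2)(1) + (-3)(4^5)(-1) = 3072.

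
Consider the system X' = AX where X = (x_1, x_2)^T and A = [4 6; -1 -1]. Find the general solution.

Coefficient matrix A = [[4, 6], [-1, -1]].
Characteristic polynomial det(A - λI) = λ^2 - 3λ + 2 = 0.
Eigenvalues λ = 1, 2.
For λ=1: (A-λI) row 1 is [3, 6], so an eigenvector is (2, -1).
For λ=2: (A-λI) row 1 is [2, 6], so an eigenvector is (-3, 1).
General solution: C_1e^(t)(2,-1) + C_2e^(2t)(-3,1).

x_1(t) = 2C_1e^(t) - 3C_2e^(2t), x_2(t) = -C_1e^(t) + C_2e^(2t)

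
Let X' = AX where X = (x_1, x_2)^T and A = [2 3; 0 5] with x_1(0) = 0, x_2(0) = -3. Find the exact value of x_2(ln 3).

A = [[2,3],[0,5]]; eigenvalues λ = 2, 5.
Eigenvectors: (1,0) for λ=2, (-1,-1) for λ=5.
From the initial condition, c_1 = 3, c_2 = 3.
x_2(ln 3) = (3)(3^2)(0) + (3)(3^5)(-1) = -729.

-729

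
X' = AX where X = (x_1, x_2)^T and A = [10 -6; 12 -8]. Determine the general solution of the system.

Coefficient matrix A = [[10, -6], [12, -8]].
Characteristic polynomial det(A - λI) = λ^2 - 2λ - 8 = 0.
Eigenvalues λ = 4, -2.
For λ=4: (A-λI) row 1 is [6, -6], so an eigenvector is (-1, -1).
For λ=-2: (A-λI) row 1 is [12, -6], so an eigenvector is (-1, -2).
General solution: C_1e^(4t)(-1,-1) + C_2e^(-2t)(-1,-2).

x_1(t) = -C_1e^(4t) - C_2e^(-2t), x_2(t) = -C_1e^(4t) - 2C_2e^(-2t)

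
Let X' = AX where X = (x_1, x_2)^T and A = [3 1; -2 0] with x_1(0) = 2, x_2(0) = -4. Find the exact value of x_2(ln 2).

A = [[3,1],[-2,0]]; eigenvalues λ = 2, 1.
Eigenvectors: (-1,1) for λ=2, (-1,2) for λ=1.
From the initial condition, c_1 = 0, c_2 = -2.
x_2(ln 2) = (0)(2^2)(1) + (-2)(2^1)(2) = -8.

-8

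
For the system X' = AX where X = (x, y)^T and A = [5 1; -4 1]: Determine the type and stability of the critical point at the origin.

A = [[5,1],[-4,1]]; det(A-λI) = λ^2 - 6λ + 9.
repeated λ = 3 with a single eigenvector.

unstable improper node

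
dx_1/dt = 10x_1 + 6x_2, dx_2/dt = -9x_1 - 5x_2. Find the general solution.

Coefficient matrix A = [[10, 6], [-9, -5]].
Characteristic polynomial det(A - λI) = λ^2 - 5λ + 4 = 0.
Eigenvalues λ = 4, 1.
For λ=4: (A-λI) row 1 is [6, 6], so an eigenvector is (1, -1).
For λ=1: (A-λI) row 1 is [9, 6], so an eigenvector is (2, -3).
General solution: c_1e^(4t)(1,-1) + c_2e^(t)(2,-3).

x_1(t) = c_1e^(4t) + 2c_2e^(t), x_2(t) = -c_1e^(4t) - 3c_2e^(t)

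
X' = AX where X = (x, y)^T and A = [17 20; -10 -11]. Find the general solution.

Coefficient matrix A = [[17, 20], [-10, -11]].
Characteristic polynomial det(A - λI) = λ^2 - 6λ + 13 = 0.
Eigenvalues λ = 3 ± 2i (complex conjugate pair).
For λ=3+2i: an eigenvector is (3,-2) - i(1,-1) = (3 - i, -2 + i).
A real fundamental pair from Re and Im of e^((3+2i)t)v: X_1 = e^(3t)(cos(2t)·(3,-2) + sin(2t)·(1,-1)), X_2 = e^(3t)(sin(2t)·(3,-2) - cos(2t)·(1,-1)).
General solution: C_1X_1 + C_2X_2.

x(t) = C_1e^(3t)sin(2t) + 3C_1e^(3t)cos(2t) + 3C_2e^(3t)sin(2t) - C_2e^(3t)cos(2t), y(t) = -C_1e^(3t)sin(2t) - 2C_1e^(3t)cos(2t) - 2C_2e^(3t)sin(2t) + C_2e^(3t)cos(2t)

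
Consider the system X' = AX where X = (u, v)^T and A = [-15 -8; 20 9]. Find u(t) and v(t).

u(t) = K_1e^(-3t)sin(4t) - K_1e^(-3t)cos(4t) - K_2e^(-3t)sin(4t) - K_2e^(-3t)cos(4t), v(t) = -2K_1e^(-3t)sin(4t) + K_1e^(-3t)cos(4t) + K_2e^(-3t)sin(4t) + 2K_2e^(-3t)cos(4t)

Coefficient matrix A = [[-15, -8], [20, 9]].
Characteristic polynomial det(A - λI) = λ^2 + 6λ + 25 = 0.
Eigenvalues λ = -3 ± 4i (complex conjugate pair).
For λ=-3+4i: an eigenvector is (-1,1) - i(1,-2) = (-1 - i, 1 + 2i).
A real fundamental pair from Re and Im of e^((-3+4i)t)v: X_1 = e^(-3t)(cos(4t)·(-1,1) + sin(4t)·(1,-2)), X_2 = e^(-3t)(sin(4t)·(-1,1) - cos(4t)·(1,-2)).
General solution: K_1X_1 + K_2X_2.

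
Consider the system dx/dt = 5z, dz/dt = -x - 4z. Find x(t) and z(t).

Coefficient matrix A = [[0, 5], [-1, -4]].
Characteristic polynomial det(A - λI) = λ^2 + 4λ + 5 = 0.
Eigenvalues λ = -2 ± i (complex conjugate pair).
For λ=-2+i: an eigenvector is (2,-1) - i(-1,0) = (2 + i, -1).
A real fundamental pair from Re and Im of e^((-2+i)t)v: X_1 = e^(-2t)(cos(t)·(2,-1) + sin(t)·(-1,0)), X_2 = e^(-2t)(sin(t)·(2,-1) - cos(t)·(-1,0)).
General solution: C_1X_1 + C_2X_2.

x(t) = -C_1e^(-2t)sin(t) + 2C_1e^(-2t)cos(t) + 2C_2e^(-2t)sin(t) + C_2e^(-2t)cos(t), z(t) = -C_1e^(-2t)cos(t) - C_2e^(-2t)sin(t)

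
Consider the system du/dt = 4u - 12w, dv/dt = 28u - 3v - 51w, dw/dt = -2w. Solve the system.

Coefficient matrix A = [[4, 0, -12], [28, -3, -51], [0, 0, -2]].
det(A - λI) = 0 gives eigenvalues λ = 4, -2, -3.
For λ=4: eigenvector (1,4,0).
For λ=-2: eigenvector (2,5,1).
For λ=-3: eigenvector (0,1,0).
General solution: K_1e^(4t)(1,4,0) + K_2e^(-2t)(2,5,1) + K_3e^(-3t)(0,1,0).

u(t) = K_1e^(4t) + 2K_2e^(-2t), v(t) = 4K_1e^(4t) + 5K_2e^(-2t) + K_3e^(-3t), w(t) = K_2e^(-2t)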